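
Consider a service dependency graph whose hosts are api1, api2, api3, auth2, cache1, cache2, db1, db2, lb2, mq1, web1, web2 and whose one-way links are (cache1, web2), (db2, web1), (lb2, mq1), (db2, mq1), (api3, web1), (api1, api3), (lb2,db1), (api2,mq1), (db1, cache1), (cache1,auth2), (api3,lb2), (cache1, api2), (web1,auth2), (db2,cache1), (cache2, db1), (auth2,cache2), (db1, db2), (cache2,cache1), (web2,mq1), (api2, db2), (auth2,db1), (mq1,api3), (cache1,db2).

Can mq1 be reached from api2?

Explore from api2.
Distance 1: reach db2, mq1.
Found mq1.

Yes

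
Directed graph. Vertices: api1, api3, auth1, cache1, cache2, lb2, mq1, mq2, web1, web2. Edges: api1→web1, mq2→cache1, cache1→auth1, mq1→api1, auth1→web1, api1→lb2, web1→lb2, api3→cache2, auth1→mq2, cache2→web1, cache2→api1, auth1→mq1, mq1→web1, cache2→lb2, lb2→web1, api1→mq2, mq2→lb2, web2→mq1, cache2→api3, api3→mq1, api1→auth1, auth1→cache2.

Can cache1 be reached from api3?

Explore from api3.
Distance 1: reach cache2, mq1.
Distance 2: reach api1, lb2, web1.
Distance 3: reach auth1, mq2.
Distance 4: reach cache1.
Found cache1.

Yes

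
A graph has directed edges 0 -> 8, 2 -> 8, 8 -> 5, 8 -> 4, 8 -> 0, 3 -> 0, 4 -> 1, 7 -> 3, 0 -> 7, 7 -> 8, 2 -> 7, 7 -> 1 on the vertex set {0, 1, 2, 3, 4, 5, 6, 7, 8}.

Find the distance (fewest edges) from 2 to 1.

Distance 0: 2.
Distance 1: 7, 8.
Distance 2: 0, 1, 3, 4, 5 — contains 1.

2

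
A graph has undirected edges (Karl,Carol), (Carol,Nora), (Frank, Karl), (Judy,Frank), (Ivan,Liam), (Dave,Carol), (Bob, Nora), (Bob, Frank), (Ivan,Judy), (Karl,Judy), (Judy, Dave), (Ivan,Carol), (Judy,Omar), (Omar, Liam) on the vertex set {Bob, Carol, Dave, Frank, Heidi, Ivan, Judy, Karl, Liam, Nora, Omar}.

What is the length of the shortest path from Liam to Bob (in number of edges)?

Distance 0: Liam.
Distance 1: Ivan, Omar.
Distance 2: Carol, Judy.
Distance 3: Dave, Frank, Karl, Nora.
Distance 4: Bob — contains Bob.

4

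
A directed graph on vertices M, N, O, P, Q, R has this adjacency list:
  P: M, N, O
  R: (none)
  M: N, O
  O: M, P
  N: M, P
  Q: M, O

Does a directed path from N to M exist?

Yes

Explore from N.
Distance 1: reach M, P.
Found M.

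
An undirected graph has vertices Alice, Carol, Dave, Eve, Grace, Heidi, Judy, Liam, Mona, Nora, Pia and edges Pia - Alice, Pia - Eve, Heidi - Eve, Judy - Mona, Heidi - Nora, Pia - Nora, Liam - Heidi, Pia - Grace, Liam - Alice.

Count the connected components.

4

From Alice: component {Alice, Eve, Grace, Heidi, Liam, Nora, Pia}.
From Carol: component {Carol}.
From Dave: component {Dave}.
From Judy: component {Judy, Mona}.
That's 4 components.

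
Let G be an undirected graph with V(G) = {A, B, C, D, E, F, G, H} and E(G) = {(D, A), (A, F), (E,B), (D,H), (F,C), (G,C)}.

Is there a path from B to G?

Explore from B.
Distance 1: reach E.
The search is exhausted without reaching G; it lies in a different component.

No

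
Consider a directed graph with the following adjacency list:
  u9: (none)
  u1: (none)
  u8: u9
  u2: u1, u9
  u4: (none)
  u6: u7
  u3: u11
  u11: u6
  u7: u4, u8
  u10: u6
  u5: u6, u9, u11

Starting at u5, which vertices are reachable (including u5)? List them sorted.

Start at u5.
Its neighbours: u6, u9, u11.
Then their neighbours: u7.
Then next layer: u4, u8.
Nothing further is reachable.

u4, u5, u6, u7, u8, u9, u11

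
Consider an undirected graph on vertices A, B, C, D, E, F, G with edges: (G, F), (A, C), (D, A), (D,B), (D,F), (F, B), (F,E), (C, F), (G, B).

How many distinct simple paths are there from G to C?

7

G–B–D–A–C
G–B–D–F–C
G–B–F–C
G–B–F–D–A–C
G–F–B–D–A–C
G–F–C
G–F–D–A–C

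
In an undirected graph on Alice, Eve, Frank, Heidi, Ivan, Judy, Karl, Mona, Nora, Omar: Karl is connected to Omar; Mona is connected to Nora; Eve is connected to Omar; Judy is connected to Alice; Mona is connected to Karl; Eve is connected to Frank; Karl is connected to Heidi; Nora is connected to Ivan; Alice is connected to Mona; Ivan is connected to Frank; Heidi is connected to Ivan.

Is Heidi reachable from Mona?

Yes

Explore from Mona.
Distance 1: reach Alice, Karl, Nora.
Distance 2: reach Heidi, Ivan, Judy, Omar.
Found Heidi.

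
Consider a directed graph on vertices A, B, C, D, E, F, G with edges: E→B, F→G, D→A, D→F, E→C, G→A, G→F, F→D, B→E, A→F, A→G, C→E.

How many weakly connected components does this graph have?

From A: component {A, D, F, G}.
From B: component {B, C, E}.
That's 2 components.

2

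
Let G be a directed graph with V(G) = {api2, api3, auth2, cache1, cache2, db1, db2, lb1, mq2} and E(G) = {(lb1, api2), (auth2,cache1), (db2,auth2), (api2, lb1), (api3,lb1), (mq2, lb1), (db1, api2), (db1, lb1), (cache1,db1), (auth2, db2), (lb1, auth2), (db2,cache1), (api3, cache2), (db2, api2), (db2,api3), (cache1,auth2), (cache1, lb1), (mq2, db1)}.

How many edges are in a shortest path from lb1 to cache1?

2

Distance 0: lb1.
Distance 1: api2, auth2.
Distance 2: cache1, db2 — contains cache1.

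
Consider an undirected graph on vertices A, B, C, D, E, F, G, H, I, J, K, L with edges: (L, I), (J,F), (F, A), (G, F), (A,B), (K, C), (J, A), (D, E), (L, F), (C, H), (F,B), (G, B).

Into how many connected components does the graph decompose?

3

From A: component {A, B, F, G, I, J, L}.
From C: component {C, H, K}.
From D: component {D, E}.
That's 3 components.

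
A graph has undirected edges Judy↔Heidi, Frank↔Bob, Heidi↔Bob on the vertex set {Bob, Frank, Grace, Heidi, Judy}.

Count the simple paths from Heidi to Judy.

Heidi–Judy

1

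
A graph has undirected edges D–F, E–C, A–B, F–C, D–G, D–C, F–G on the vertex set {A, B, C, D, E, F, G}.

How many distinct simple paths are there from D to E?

3

D–C–E
D–F–C–E
D–G–F–C–E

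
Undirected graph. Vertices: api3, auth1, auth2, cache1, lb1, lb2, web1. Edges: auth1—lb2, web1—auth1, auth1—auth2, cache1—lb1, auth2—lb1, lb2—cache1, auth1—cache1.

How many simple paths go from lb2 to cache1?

lb2–auth1–auth2–lb1–cache1
lb2–auth1–cache1
lb2–cache1

3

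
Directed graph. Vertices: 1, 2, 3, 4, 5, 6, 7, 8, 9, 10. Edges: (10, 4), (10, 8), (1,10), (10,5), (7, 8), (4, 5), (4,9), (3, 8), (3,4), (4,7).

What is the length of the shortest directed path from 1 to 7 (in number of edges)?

Distance 0: 1.
Distance 1: 10.
Distance 2: 4, 5, 8.
Distance 3: 7, 9 — contains 7.

3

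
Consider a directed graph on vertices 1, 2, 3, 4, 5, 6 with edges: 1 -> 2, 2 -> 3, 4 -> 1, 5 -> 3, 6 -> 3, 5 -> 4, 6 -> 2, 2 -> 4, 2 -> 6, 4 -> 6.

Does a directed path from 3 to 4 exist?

3 has no outgoing edges, so nothing is reachable from it.

No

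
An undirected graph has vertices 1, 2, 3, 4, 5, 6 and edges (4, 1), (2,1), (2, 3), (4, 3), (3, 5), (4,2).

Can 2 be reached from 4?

Yes

Explore from 4.
Distance 1: reach 1, 2, 3.
Found 2.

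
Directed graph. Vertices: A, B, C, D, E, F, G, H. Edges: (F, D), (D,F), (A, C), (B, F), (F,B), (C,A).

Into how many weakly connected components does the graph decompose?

From A: component {A, C}.
From B: component {B, D, F}.
From E: component {E}.
From G: component {G}.
From H: component {H}.
That's 5 components.

5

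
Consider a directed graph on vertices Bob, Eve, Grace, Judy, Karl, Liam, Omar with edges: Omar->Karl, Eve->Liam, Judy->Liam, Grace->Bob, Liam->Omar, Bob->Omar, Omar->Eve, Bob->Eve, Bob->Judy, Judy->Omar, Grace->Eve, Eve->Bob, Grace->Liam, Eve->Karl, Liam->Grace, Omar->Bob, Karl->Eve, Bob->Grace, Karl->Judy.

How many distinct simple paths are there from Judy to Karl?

Judy→Liam→Grace→Bob→Eve→Karl
Judy→Liam→Grace→Bob→Omar→Eve→Karl
Judy→Liam→Grace→Bob→Omar→Karl
Judy→Liam→Grace→Eve→Bob→Omar→Karl
Judy→Liam→Grace→Eve→Karl
Judy→Liam→Omar→Bob→Eve→Karl
Judy→Liam→Omar→Bob→Grace→Eve→Karl
Judy→Liam→Omar→Eve→Karl
Judy→Liam→Omar→Karl
Judy→Omar→Bob→Eve→Karl
Judy→Omar→Bob→Grace→Eve→Karl
Judy→Omar→Eve→Karl
Judy→Omar→Karl

13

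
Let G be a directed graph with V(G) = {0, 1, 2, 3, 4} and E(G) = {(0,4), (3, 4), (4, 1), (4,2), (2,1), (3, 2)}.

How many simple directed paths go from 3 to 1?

3→2→1
3→4→1
3→4→2→1

3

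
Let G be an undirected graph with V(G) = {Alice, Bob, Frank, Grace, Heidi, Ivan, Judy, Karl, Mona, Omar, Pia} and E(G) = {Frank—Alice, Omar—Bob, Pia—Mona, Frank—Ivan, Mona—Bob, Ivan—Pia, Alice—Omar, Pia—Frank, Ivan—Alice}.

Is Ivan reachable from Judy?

Judy has no edges, so nothing is reachable from it.

No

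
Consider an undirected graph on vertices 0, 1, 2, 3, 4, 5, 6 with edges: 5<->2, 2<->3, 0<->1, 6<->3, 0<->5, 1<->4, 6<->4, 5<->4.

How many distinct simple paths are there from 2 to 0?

4

2–3–6–4–1–0
2–3–6–4–5–0
2–5–0
2–5–4–1–0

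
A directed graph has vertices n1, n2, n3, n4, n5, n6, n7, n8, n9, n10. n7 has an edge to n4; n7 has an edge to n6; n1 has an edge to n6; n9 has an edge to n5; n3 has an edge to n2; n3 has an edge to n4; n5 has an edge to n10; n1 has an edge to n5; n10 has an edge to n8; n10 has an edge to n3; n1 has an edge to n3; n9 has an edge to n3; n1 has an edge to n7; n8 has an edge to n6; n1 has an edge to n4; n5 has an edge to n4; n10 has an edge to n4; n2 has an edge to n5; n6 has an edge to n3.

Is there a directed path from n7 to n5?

Yes

Explore from n7.
Distance 1: reach n4, n6.
Distance 2: reach n3.
Distance 3: reach n2.
Distance 4: reach n5.
Found n5.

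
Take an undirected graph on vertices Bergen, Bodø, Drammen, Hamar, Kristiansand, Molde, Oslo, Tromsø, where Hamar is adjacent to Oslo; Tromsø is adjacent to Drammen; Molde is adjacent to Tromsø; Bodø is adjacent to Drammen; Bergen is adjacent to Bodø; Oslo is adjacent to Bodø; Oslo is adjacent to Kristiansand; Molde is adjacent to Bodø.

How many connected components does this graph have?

1

From Bergen: component {Bergen, Bodø, Drammen, Hamar, Kristiansand, Molde, Oslo, Tromsø}.
That's 1 component.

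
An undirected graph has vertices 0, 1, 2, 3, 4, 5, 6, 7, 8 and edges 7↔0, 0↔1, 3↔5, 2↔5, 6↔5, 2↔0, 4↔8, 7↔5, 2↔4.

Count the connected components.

From 0: component {0, 1, 2, 3, 4, 5, 6, 7, 8}.
That's 1 component.

1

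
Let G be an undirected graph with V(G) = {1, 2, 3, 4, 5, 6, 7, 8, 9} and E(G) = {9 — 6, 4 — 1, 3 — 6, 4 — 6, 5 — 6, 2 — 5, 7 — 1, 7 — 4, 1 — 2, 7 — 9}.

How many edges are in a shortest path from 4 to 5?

2

Distance 0: 4.
Distance 1: 1, 6, 7.
Distance 2: 2, 3, 5, 9 — contains 5.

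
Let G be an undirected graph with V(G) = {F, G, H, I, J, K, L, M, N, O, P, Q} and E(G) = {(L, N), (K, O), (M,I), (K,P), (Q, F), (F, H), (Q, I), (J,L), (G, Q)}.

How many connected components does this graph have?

From F: component {F, G, H, I, M, Q}.
From J: component {J, L, N}.
From K: component {K, O, P}.
That's 3 components.

3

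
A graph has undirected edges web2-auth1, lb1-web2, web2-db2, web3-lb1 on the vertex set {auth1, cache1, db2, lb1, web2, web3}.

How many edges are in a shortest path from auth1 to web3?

3

Distance 0: auth1.
Distance 1: web2.
Distance 2: db2, lb1.
Distance 3: web3 — contains web3.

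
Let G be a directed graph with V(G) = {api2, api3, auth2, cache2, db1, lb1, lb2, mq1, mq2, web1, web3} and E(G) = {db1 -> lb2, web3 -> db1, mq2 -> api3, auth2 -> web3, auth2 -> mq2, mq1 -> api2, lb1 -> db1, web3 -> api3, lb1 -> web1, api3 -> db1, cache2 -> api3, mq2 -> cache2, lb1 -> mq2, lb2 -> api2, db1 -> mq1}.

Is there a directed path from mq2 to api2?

Explore from mq2.
Distance 1: reach api3, cache2.
Distance 2: reach db1.
Distance 3: reach lb2, mq1.
Distance 4: reach api2.
Found api2.

Yes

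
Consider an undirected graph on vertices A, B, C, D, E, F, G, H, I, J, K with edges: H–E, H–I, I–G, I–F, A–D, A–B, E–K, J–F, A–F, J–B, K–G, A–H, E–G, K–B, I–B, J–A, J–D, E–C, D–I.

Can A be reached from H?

Explore from H.
Distance 1: reach A, E, I.
Found A.

Yes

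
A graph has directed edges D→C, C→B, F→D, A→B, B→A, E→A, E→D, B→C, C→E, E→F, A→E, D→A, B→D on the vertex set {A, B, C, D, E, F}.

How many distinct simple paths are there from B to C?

B→A→E→D→C
B→A→E→F→D→C
B→C
B→D→C

4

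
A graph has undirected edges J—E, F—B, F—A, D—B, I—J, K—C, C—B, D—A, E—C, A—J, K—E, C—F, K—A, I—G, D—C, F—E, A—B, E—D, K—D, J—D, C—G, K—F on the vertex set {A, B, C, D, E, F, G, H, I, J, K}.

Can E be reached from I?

Yes

Explore from I.
Distance 1: reach G, J.
Distance 2: reach A, C, D, E.
Found E.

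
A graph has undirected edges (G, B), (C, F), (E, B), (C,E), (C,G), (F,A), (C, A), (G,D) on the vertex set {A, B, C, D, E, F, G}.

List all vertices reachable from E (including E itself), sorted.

A, B, C, D, E, F, G

Start at E.
Its neighbours: B, C.
Then their neighbours: A, F, G.
Then next layer: D.
Every vertex is now reached.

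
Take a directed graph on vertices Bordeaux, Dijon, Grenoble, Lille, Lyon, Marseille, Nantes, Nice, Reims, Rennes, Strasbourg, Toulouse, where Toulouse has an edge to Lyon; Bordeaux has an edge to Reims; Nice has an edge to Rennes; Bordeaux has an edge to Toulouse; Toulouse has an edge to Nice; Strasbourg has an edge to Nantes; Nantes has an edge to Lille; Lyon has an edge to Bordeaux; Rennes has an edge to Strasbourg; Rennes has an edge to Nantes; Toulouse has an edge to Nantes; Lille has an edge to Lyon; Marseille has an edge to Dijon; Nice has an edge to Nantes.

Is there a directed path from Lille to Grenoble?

No

Explore from Lille.
Distance 1: reach Lyon.
Distance 2: reach Bordeaux.
Distance 3: reach Reims, Toulouse.
Distance 4: reach Nantes, Nice.
Distance 5: reach Rennes.
Distance 6: reach Strasbourg.
The search from Lille is exhausted; no directed path reaches Grenoble.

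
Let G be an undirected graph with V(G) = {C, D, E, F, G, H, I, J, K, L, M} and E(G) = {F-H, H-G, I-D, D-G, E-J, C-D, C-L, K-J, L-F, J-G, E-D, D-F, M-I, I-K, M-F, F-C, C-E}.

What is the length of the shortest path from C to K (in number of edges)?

3

Distance 0: C.
Distance 1: D, E, F, L.
Distance 2: G, H, I, J, M.
Distance 3: K — contains K.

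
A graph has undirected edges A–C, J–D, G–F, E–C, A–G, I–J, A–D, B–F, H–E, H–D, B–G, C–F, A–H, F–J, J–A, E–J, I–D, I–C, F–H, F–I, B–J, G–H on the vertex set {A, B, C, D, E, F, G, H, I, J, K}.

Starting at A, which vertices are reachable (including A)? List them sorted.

A, B, C, D, E, F, G, H, I, J

Start at A.
Its neighbours: C, D, G, H, J.
Then their neighbours: B, E, F, I.
Nothing further is reachable.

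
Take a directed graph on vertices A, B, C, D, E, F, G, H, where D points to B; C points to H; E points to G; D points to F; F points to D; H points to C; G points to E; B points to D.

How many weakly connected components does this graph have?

From A: component {A}.
From B: component {B, D, F}.
From C: component {C, H}.
From E: component {E, G}.
That's 4 components.

4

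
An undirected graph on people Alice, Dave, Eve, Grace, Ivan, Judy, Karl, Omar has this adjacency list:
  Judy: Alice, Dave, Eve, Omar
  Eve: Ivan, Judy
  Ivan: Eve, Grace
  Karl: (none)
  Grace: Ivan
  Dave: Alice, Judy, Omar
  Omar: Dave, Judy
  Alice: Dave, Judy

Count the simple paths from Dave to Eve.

Dave–Alice–Judy–Eve
Dave–Judy–Eve
Dave–Omar–Judy–Eve

3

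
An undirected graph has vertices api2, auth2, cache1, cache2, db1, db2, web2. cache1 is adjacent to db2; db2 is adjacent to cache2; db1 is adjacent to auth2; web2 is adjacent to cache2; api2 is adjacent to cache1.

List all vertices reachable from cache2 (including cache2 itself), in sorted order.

Start at cache2.
Its neighbours: db2, web2.
Then their neighbours: cache1.
Then next layer: api2.
Nothing further is reachable.

api2, cache1, cache2, db2, web2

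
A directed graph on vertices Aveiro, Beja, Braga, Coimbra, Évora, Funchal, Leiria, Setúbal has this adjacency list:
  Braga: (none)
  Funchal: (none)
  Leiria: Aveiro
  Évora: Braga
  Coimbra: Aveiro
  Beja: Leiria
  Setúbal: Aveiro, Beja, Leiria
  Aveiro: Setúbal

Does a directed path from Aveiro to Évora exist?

Explore from Aveiro.
Distance 1: reach Setúbal.
Distance 2: reach Beja, Leiria.
The search from Aveiro is exhausted; no directed path reaches Évora.

No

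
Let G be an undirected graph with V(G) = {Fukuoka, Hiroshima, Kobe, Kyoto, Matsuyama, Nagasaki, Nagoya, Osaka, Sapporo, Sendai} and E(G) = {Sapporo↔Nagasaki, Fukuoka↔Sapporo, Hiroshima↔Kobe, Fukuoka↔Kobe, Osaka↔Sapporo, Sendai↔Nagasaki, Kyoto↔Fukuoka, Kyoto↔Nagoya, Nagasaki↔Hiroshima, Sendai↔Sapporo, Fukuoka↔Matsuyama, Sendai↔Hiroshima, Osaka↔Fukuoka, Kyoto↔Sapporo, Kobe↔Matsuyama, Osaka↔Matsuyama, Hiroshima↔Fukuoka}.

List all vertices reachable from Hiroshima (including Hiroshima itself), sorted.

Fukuoka, Hiroshima, Kobe, Kyoto, Matsuyama, Nagasaki, Nagoya, Osaka, Sapporo, Sendai

Start at Hiroshima.
Its neighbours: Fukuoka, Kobe, Nagasaki, Sendai.
Then their neighbours: Kyoto, Matsuyama, Osaka, Sapporo.
Then next layer: Nagoya.
Every vertex is now reached.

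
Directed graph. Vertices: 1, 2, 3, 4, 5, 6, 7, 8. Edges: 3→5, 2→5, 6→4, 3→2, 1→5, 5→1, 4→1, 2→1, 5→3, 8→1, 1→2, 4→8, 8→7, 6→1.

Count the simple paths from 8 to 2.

2

8→1→2
8→1→5→3→2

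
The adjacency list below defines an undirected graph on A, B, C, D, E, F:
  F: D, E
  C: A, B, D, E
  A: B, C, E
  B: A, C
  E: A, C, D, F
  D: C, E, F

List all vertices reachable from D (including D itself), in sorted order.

A, B, C, D, E, F

Start at D.
Its neighbours: C, E, F.
Then their neighbours: A, B.
Every vertex is now reached.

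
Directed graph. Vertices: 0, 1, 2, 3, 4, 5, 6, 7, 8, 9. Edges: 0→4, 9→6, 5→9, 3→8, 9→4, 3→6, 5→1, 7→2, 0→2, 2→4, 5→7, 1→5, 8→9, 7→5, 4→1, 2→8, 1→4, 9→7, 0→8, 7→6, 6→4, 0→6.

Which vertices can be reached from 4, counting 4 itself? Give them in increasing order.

Start at 4.
Its neighbours: 1.
Then their neighbours: 5.
Then next layer: 7, 9.
Then next layer: 2, 6.
Then next layer: 8.
Nothing further is reachable.

1, 2, 4, 5, 6, 7, 8, 9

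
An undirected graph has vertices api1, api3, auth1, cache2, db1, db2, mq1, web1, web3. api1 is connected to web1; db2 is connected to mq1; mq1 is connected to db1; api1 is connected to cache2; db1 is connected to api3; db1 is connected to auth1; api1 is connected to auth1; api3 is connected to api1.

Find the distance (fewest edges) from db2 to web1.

Distance 0: db2.
Distance 1: mq1.
Distance 2: db1.
Distance 3: api3, auth1.
Distance 4: api1.
Distance 5: cache2, web1 — contains web1.

5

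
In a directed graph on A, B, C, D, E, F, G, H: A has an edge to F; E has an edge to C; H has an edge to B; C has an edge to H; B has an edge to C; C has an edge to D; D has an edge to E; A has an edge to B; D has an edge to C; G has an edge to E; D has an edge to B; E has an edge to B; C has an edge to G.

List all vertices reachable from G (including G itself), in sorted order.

Start at G.
Its neighbours: E.
Then their neighbours: B, C.
Then next layer: D, H.
Nothing further is reachable.

B, C, D, E, G, H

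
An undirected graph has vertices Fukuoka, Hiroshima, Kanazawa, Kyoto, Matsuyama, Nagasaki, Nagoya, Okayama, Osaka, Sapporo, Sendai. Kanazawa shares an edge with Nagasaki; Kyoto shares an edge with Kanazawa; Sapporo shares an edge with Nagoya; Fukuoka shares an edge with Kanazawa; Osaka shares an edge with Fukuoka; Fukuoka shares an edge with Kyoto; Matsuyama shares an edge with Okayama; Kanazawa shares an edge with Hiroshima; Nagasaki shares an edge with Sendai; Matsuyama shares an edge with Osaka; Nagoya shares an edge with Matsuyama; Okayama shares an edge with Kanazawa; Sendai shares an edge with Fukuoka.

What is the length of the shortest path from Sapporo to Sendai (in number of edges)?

5

Distance 0: Sapporo.
Distance 1: Nagoya.
Distance 2: Matsuyama.
Distance 3: Okayama, Osaka.
Distance 4: Fukuoka, Kanazawa.
Distance 5: Hiroshima, Kyoto, Nagasaki, Sendai — contains Sendai.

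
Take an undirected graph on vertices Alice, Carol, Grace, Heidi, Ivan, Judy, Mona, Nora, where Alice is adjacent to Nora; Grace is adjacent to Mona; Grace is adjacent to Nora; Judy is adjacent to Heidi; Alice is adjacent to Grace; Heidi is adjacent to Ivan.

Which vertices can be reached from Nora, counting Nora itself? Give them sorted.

Start at Nora.
Its neighbours: Alice, Grace.
Then their neighbours: Mona.
Nothing further is reachable.

Alice, Grace, Mona, Nora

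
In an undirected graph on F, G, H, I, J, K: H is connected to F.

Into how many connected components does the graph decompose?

From F: component {F, H}.
From G: component {G}.
From I: component {I}.
From J: component {J}.
From K: component {K}.
That's 5 components.

5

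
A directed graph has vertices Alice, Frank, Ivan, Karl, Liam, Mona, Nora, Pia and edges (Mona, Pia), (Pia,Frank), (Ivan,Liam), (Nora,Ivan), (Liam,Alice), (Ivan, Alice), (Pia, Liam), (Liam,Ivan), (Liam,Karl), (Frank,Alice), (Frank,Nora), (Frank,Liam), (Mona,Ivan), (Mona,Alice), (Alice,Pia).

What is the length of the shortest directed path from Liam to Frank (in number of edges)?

Distance 0: Liam.
Distance 1: Alice, Ivan, Karl.
Distance 2: Pia.
Distance 3: Frank — contains Frank.

3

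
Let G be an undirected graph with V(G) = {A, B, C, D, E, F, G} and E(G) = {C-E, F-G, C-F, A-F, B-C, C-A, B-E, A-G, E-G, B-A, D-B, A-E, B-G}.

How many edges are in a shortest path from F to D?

3

Distance 0: F.
Distance 1: A, C, G.
Distance 2: B, E.
Distance 3: D — contains D.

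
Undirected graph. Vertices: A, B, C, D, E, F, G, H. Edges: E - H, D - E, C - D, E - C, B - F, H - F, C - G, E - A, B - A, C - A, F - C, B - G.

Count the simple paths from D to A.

D–C–A
D–C–E–A
D–C–E–H–F–B–A
D–C–F–B–A
D–C–F–H–E–A
D–C–G–B–A
D–C–G–B–F–H–E–A
D–E–A
D–E–C–A
D–E–C–F–B–A
D–E–C–G–B–A
D–E–H–F–B–A
D–E–H–F–B–G–C–A
D–E–H–F–C–A
D–E–H–F–C–G–B–A

15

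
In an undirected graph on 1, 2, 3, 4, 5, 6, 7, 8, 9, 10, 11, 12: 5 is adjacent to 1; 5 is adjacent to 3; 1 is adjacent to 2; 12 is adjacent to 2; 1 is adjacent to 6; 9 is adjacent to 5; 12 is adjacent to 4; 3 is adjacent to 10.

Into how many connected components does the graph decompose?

From 1: component {1, 2, 3, 4, 5, 6, 9, 10, 12}.
From 7: component {7}.
From 8: component {8}.
From 11: component {11}.
That's 4 components.

4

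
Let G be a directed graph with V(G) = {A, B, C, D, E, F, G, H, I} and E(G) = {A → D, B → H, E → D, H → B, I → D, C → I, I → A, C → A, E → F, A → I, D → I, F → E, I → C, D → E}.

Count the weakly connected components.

From A: component {A, C, D, E, F, I}.
From B: component {B, H}.
From G: component {G}.
That's 3 components.

3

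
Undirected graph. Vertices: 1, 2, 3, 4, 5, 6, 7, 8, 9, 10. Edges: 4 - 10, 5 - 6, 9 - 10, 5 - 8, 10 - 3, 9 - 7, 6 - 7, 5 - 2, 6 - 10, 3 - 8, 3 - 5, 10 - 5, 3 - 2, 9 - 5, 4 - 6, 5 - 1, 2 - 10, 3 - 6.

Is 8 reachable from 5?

Yes

Explore from 5.
Distance 1: reach 1, 2, 3, 6, 8, 9, 10.
Found 8.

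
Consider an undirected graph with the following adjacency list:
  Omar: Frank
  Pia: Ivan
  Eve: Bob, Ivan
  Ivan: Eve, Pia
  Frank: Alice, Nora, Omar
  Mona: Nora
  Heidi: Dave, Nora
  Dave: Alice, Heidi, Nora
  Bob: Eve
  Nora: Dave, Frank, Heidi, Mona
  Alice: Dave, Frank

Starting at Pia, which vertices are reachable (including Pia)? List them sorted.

Start at Pia.
Its neighbours: Ivan.
Then their neighbours: Eve.
Then next layer: Bob.
Nothing further is reachable.

Bob, Eve, Ivan, Pia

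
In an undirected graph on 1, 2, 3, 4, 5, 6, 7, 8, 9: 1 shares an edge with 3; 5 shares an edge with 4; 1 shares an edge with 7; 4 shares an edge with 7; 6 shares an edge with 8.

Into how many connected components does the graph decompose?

From 1: component {1, 3, 4, 5, 7}.
From 2: component {2}.
From 6: component {6, 8}.
From 9: component {9}.
That's 4 components.

4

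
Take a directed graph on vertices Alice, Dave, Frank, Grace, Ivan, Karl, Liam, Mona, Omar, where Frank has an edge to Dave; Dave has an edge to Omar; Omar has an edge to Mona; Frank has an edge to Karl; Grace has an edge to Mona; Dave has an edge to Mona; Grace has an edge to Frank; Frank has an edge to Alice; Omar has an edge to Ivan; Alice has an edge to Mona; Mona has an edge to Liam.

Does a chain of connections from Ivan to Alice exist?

No

Ivan has no outgoing edges, so nothing is reachable from it.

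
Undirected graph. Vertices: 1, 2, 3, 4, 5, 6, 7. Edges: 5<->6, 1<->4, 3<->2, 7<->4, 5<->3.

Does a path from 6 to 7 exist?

Explore from 6.
Distance 1: reach 5.
Distance 2: reach 3.
Distance 3: reach 2.
The search is exhausted without reaching 7; it lies in a different component.

No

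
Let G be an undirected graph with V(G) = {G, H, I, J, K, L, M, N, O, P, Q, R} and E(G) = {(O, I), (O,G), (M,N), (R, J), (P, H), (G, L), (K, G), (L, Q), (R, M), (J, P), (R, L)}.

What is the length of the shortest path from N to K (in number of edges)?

Distance 0: N.
Distance 1: M.
Distance 2: R.
Distance 3: J, L.
Distance 4: G, P, Q.
Distance 5: H, K, O — contains K.

5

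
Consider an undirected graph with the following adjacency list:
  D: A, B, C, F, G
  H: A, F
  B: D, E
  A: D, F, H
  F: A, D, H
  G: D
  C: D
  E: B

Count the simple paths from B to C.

1

B–D–C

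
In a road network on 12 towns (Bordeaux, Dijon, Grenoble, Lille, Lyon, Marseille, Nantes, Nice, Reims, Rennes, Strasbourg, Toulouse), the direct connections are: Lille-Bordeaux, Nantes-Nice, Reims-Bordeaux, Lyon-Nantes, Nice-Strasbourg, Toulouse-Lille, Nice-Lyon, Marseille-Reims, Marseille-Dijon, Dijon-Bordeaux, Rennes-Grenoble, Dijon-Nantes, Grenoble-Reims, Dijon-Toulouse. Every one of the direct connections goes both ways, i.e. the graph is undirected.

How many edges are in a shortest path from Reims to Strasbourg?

5

Distance 0: Reims.
Distance 1: Bordeaux, Grenoble, Marseille.
Distance 2: Dijon, Lille, Rennes.
Distance 3: Nantes, Toulouse.
Distance 4: Lyon, Nice.
Distance 5: Strasbourg — contains Strasbourg.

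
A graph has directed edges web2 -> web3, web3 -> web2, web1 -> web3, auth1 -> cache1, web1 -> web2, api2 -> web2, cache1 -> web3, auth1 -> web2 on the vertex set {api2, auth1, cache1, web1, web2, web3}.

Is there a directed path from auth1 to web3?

Explore from auth1.
Distance 1: reach cache1, web2.
Distance 2: reach web3.
Found web3.

Yes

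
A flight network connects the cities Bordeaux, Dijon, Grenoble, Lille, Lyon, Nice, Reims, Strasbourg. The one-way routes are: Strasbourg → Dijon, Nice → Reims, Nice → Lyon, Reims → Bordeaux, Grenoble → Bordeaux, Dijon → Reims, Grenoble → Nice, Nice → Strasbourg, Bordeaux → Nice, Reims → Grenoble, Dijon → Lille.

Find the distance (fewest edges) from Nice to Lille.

3

Distance 0: Nice.
Distance 1: Lyon, Reims, Strasbourg.
Distance 2: Bordeaux, Dijon, Grenoble.
Distance 3: Lille — contains Lille.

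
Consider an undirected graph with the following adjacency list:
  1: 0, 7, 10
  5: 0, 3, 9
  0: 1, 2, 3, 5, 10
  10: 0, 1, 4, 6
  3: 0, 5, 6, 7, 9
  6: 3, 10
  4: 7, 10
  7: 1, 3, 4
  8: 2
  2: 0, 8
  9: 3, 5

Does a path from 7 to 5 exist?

Explore from 7.
Distance 1: reach 1, 3, 4.
Distance 2: reach 0, 5, 6, 9, 10.
Found 5.

Yes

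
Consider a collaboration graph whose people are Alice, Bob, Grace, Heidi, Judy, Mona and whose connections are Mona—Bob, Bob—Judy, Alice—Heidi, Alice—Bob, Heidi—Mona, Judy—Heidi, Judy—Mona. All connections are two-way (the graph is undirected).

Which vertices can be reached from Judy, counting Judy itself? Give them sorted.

Alice, Bob, Heidi, Judy, Mona

Start at Judy.
Its neighbours: Bob, Heidi, Mona.
Then their neighbours: Alice.
Nothing further is reachable.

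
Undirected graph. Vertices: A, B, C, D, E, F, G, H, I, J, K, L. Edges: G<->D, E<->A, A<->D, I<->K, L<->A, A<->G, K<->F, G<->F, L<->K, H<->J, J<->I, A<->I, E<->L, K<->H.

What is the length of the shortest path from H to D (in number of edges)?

4

Distance 0: H.
Distance 1: J, K.
Distance 2: F, I, L.
Distance 3: A, E, G.
Distance 4: D — contains D.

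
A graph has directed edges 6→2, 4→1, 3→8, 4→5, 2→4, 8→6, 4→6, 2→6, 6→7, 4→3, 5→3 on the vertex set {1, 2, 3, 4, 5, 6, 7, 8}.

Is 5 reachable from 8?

Explore from 8.
Distance 1: reach 6.
Distance 2: reach 2, 7.
Distance 3: reach 4.
Distance 4: reach 1, 3, 5.
Found 5.

Yes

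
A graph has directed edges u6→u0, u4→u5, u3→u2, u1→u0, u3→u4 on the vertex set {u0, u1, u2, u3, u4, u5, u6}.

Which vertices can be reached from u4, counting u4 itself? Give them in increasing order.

Start at u4.
Its neighbours: u5.
Nothing further is reachable.

u4, u5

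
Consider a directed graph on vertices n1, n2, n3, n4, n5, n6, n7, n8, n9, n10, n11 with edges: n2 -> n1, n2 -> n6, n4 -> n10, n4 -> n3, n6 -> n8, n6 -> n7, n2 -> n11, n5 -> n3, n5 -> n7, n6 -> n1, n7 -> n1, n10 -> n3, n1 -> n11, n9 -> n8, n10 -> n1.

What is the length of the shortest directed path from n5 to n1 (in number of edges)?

2

Distance 0: n5.
Distance 1: n3, n7.
Distance 2: n1 — contains n1.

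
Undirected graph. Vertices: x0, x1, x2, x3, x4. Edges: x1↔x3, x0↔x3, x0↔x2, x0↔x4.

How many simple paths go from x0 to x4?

1

x0–x4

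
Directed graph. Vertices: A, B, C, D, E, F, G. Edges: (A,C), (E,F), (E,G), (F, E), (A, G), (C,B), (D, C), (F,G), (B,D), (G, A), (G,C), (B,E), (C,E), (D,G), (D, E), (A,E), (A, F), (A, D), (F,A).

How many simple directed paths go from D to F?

12

D→C→B→E→F
D→C→B→E→G→A→F
D→C→E→F
D→C→E→G→A→F
D→E→F
D→E→G→A→F
D→G→A→C→B→E→F
D→G→A→C→E→F
D→G→A→E→F
D→G→A→F
D→G→C→B→E→F
D→G→C→E→F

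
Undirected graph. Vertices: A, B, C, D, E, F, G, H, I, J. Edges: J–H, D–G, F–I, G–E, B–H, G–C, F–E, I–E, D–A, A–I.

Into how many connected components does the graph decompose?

2

From A: component {A, C, D, E, F, G, I}.
From B: component {B, H, J}.
That's 2 components.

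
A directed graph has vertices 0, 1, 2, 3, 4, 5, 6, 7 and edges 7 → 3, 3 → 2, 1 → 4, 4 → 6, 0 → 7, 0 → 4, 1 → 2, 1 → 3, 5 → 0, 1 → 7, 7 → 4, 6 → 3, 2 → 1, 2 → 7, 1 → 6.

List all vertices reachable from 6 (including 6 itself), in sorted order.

Start at 6.
Its neighbours: 3.
Then their neighbours: 2.
Then next layer: 1, 7.
Then next layer: 4.
Nothing further is reachable.

1, 2, 3, 4, 6, 7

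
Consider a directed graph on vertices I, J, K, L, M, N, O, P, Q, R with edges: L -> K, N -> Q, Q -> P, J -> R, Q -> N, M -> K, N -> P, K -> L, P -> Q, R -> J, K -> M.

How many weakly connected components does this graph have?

From I: component {I}.
From J: component {J, R}.
From K: component {K, L, M}.
From N: component {N, P, Q}.
From O: component {O}.
That's 5 components.

5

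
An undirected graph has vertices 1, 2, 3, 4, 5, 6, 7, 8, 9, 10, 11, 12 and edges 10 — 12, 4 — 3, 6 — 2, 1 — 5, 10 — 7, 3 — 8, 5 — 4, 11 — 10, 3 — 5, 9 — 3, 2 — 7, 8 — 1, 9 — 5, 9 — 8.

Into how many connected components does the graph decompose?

From 1: component {1, 3, 4, 5, 8, 9}.
From 2: component {2, 6, 7, 10, 11, 12}.
That's 2 components.

2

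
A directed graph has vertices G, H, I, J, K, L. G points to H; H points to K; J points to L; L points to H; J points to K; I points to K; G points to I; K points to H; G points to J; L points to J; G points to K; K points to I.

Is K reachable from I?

Yes

Explore from I.
Distance 1: reach K.
Found K.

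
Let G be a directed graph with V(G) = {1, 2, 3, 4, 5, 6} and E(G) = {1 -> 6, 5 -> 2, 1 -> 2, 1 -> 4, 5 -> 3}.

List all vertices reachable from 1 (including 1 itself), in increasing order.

1, 2, 4, 6

Start at 1.
Its neighbours: 2, 4, 6.
Nothing further is reachable.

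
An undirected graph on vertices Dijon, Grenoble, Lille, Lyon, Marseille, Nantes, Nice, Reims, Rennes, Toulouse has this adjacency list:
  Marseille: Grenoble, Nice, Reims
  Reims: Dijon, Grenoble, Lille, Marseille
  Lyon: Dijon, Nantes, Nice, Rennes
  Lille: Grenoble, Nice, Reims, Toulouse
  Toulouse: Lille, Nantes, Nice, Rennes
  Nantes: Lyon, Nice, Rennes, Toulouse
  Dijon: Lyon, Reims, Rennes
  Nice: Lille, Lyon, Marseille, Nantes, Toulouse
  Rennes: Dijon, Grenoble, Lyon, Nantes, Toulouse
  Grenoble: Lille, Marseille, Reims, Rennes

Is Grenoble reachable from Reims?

Yes

Explore from Reims.
Distance 1: reach Dijon, Grenoble, Lille, Marseille.
Found Grenoble.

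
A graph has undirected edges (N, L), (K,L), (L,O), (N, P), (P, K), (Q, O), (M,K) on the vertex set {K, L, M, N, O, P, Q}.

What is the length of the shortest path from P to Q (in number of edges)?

4

Distance 0: P.
Distance 1: K, N.
Distance 2: L, M.
Distance 3: O.
Distance 4: Q — contains Q.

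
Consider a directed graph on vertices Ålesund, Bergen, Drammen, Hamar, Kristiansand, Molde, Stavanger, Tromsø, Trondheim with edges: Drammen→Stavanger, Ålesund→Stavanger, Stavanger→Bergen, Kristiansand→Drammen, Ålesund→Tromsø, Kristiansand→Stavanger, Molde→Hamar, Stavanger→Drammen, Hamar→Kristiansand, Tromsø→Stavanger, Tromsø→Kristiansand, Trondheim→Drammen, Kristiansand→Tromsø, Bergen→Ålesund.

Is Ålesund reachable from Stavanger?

Yes

Explore from Stavanger.
Distance 1: reach Bergen, Drammen.
Distance 2: reach Ålesund.
Found Ålesund.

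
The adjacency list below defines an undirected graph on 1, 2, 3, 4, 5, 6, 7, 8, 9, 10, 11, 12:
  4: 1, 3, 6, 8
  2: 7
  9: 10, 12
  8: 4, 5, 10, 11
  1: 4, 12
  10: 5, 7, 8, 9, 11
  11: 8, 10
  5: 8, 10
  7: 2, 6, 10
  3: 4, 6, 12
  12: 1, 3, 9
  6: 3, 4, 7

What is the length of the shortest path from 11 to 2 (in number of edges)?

3

Distance 0: 11.
Distance 1: 8, 10.
Distance 2: 4, 5, 7, 9.
Distance 3: 1, 2, 3, 6, 12 — contains 2.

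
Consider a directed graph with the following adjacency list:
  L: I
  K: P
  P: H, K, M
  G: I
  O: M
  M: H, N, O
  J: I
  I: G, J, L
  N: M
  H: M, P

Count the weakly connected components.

From G: component {G, I, J, L}.
From H: component {H, K, M, N, O, P}.
That's 2 components.

2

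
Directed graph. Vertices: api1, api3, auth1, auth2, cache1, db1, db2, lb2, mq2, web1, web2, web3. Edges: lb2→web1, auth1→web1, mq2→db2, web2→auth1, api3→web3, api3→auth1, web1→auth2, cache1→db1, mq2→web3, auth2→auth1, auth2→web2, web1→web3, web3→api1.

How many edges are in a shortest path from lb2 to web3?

2

Distance 0: lb2.
Distance 1: web1.
Distance 2: auth2, web3 — contains web3.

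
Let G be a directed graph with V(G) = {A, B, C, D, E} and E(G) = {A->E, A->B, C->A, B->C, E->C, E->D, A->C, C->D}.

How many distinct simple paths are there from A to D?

A→B→C→D
A→C→D
A→E→C→D
A→E→D

4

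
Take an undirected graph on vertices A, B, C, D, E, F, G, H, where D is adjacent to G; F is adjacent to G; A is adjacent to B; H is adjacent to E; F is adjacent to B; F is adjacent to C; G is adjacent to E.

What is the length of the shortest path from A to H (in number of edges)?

5

Distance 0: A.
Distance 1: B.
Distance 2: F.
Distance 3: C, G.
Distance 4: D, E.
Distance 5: H — contains H.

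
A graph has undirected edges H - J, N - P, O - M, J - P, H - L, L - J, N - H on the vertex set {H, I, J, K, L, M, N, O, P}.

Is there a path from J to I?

Explore from J.
Distance 1: reach H, L, P.
Distance 2: reach N.
The search is exhausted without reaching I; it lies in a different component.

No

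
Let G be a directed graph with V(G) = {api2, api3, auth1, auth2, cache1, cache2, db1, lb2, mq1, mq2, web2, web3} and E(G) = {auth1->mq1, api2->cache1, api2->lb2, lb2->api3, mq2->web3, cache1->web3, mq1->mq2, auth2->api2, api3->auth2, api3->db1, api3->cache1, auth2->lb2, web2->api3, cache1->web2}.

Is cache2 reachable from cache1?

Explore from cache1.
Distance 1: reach web2, web3.
Distance 2: reach api3.
Distance 3: reach auth2, db1.
Distance 4: reach api2, lb2.
The search from cache1 is exhausted; no directed path reaches cache2.

No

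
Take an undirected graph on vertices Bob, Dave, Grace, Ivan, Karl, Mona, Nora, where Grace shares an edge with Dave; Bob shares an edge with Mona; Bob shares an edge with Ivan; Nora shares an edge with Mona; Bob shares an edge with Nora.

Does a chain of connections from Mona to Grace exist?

No

Explore from Mona.
Distance 1: reach Bob, Nora.
Distance 2: reach Ivan.
The search is exhausted without reaching Grace; it lies in a different component.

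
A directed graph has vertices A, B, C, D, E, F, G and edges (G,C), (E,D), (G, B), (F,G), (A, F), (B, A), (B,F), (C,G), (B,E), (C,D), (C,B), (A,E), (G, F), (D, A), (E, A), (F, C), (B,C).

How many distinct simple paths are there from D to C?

D→A→F→C
D→A→F→G→B→C
D→A→F→G→C

3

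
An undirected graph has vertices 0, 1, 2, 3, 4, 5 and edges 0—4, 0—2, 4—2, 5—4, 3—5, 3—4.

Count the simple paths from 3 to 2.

3–4–0–2
3–4–2
3–5–4–0–2
3–5–4–2

4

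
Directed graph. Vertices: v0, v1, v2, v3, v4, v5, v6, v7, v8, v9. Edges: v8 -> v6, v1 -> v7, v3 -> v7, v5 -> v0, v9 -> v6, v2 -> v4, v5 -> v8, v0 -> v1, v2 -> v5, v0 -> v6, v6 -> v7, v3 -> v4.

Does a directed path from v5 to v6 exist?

Explore from v5.
Distance 1: reach v0, v8.
Distance 2: reach v1, v6.
Found v6.

Yes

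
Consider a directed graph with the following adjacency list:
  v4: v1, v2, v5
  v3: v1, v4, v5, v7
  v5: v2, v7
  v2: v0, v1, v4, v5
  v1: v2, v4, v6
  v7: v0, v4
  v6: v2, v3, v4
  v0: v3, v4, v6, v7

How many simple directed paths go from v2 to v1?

22

v2→v0→v3→v1
v2→v0→v3→v4→v1
v2→v0→v3→v5→v7→v4→v1
v2→v0→v3→v7→v4→v1
v2→v0→v4→v1
v2→v0→v6→v3→v1
v2→v0→v6→v3→v4→v1
v2→v0→v6→v3→v5→v7→v4→v1
... and 14 more.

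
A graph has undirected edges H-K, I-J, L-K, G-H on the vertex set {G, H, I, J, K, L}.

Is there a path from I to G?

No

Explore from I.
Distance 1: reach J.
The search is exhausted without reaching G; it lies in a different component.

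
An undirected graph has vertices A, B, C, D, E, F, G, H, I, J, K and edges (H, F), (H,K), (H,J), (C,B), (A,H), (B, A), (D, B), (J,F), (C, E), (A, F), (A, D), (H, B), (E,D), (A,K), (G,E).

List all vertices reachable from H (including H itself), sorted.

Start at H.
Its neighbours: A, B, F, J, K.
Then their neighbours: C, D.
Then next layer: E.
Then next layer: G.
Nothing further is reachable.

A, B, C, D, E, F, G, H, J, K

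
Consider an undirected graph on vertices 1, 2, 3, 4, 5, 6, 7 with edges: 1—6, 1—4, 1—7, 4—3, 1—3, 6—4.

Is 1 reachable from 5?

5 has no edges, so nothing is reachable from it.

No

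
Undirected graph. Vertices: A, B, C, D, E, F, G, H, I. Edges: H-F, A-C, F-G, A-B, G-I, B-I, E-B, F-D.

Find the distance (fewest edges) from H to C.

6

Distance 0: H.
Distance 1: F.
Distance 2: D, G.
Distance 3: I.
Distance 4: B.
Distance 5: A, E.
Distance 6: C — contains C.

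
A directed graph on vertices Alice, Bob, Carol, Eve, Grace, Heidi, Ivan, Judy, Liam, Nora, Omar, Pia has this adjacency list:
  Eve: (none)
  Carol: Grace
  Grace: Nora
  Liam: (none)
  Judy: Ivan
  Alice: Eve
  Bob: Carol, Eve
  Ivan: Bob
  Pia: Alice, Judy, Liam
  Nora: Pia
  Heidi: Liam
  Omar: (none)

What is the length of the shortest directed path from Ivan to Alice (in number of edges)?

6

Distance 0: Ivan.
Distance 1: Bob.
Distance 2: Carol, Eve.
Distance 3: Grace.
Distance 4: Nora.
Distance 5: Pia.
Distance 6: Alice, Judy, Liam — contains Alice.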